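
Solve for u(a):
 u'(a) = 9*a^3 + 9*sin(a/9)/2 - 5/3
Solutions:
 u(a) = C1 + 9*a^4/4 - 5*a/3 - 81*cos(a/9)/2


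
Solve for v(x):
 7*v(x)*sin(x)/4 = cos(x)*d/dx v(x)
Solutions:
 v(x) = C1/cos(x)^(7/4)


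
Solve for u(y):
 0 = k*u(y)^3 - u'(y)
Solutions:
 u(y) = -sqrt(2)*sqrt(-1/(C1 + k*y))/2
 u(y) = sqrt(2)*sqrt(-1/(C1 + k*y))/2


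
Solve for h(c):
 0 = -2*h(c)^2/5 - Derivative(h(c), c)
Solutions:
 h(c) = 5/(C1 + 2*c)


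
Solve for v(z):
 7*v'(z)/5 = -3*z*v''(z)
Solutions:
 v(z) = C1 + C2*z^(8/15)


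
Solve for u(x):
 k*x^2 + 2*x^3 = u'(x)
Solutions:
 u(x) = C1 + k*x^3/3 + x^4/2


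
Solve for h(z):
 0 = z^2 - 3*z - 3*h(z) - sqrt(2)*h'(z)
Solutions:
 h(z) = C1*exp(-3*sqrt(2)*z/2) + z^2/3 - z - 2*sqrt(2)*z/9 + 4/27 + sqrt(2)/3


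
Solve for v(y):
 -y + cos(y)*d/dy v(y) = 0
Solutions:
 v(y) = C1 + Integral(y/cos(y), y)


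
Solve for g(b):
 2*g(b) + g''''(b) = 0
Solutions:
 g(b) = (C1*sin(2^(3/4)*b/2) + C2*cos(2^(3/4)*b/2))*exp(-2^(3/4)*b/2) + (C3*sin(2^(3/4)*b/2) + C4*cos(2^(3/4)*b/2))*exp(2^(3/4)*b/2)


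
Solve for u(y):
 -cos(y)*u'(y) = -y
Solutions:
 u(y) = C1 + Integral(y/cos(y), y)


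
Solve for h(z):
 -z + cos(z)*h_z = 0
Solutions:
 h(z) = C1 + Integral(z/cos(z), z)


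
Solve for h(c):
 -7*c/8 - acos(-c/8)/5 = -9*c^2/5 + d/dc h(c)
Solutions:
 h(c) = C1 + 3*c^3/5 - 7*c^2/16 - c*acos(-c/8)/5 - sqrt(64 - c^2)/5


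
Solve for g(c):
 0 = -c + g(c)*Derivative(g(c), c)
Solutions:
 g(c) = -sqrt(C1 + c^2)
 g(c) = sqrt(C1 + c^2)


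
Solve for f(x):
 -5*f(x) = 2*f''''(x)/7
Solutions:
 f(x) = (C1*sin(70^(1/4)*x/2) + C2*cos(70^(1/4)*x/2))*exp(-70^(1/4)*x/2) + (C3*sin(70^(1/4)*x/2) + C4*cos(70^(1/4)*x/2))*exp(70^(1/4)*x/2)


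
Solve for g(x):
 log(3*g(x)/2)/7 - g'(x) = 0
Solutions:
 7*Integral(1/(-log(_y) - log(3) + log(2)), (_y, g(x))) = C1 - x


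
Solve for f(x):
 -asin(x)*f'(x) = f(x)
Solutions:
 f(x) = C1*exp(-Integral(1/asin(x), x))


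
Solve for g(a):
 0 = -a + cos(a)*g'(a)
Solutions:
 g(a) = C1 + Integral(a/cos(a), a)


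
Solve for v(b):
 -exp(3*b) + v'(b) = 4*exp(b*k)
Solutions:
 v(b) = C1 + exp(3*b)/3 + 4*exp(b*k)/k


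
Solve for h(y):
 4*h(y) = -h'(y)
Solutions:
 h(y) = C1*exp(-4*y)


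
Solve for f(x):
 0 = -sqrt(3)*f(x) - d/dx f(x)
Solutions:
 f(x) = C1*exp(-sqrt(3)*x)


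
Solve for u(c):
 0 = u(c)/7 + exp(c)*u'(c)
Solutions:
 u(c) = C1*exp(exp(-c)/7)


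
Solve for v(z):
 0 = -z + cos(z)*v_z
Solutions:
 v(z) = C1 + Integral(z/cos(z), z)


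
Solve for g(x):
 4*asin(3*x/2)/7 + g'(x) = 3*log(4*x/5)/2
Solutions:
 g(x) = C1 + 3*x*log(x)/2 - 4*x*asin(3*x/2)/7 - 3*x*log(5)/2 - 3*x/2 + 3*x*log(2) - 4*sqrt(4 - 9*x^2)/21


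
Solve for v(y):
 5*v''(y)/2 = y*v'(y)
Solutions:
 v(y) = C1 + C2*erfi(sqrt(5)*y/5)


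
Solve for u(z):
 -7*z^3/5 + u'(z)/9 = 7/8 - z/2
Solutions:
 u(z) = C1 + 63*z^4/20 - 9*z^2/4 + 63*z/8


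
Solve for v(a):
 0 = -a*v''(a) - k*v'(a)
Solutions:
 v(a) = C1 + a^(1 - re(k))*(C2*sin(log(a)*Abs(im(k))) + C3*cos(log(a)*im(k)))


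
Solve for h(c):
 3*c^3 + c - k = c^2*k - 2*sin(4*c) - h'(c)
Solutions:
 h(c) = C1 - 3*c^4/4 + c^3*k/3 - c^2/2 + c*k + cos(4*c)/2


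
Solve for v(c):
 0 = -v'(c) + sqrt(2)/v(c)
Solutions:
 v(c) = -sqrt(C1 + 2*sqrt(2)*c)
 v(c) = sqrt(C1 + 2*sqrt(2)*c)


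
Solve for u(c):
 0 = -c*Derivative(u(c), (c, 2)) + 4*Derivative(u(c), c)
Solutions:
 u(c) = C1 + C2*c^5


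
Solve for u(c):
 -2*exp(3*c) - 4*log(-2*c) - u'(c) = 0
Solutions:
 u(c) = C1 - 4*c*log(-c) + 4*c*(1 - log(2)) - 2*exp(3*c)/3


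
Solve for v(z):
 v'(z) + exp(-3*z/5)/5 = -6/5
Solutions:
 v(z) = C1 - 6*z/5 + exp(-3*z/5)/3


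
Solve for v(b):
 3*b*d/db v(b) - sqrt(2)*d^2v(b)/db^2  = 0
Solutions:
 v(b) = C1 + C2*erfi(2^(1/4)*sqrt(3)*b/2)


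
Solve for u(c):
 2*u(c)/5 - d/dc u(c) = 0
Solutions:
 u(c) = C1*exp(2*c/5)


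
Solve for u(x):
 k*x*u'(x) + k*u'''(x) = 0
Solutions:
 u(x) = C1 + Integral(C2*airyai(-x) + C3*airybi(-x), x)


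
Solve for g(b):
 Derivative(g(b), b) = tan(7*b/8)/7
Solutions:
 g(b) = C1 - 8*log(cos(7*b/8))/49


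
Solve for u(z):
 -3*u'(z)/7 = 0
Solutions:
 u(z) = C1


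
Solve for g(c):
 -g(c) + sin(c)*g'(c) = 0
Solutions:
 g(c) = C1*sqrt(cos(c) - 1)/sqrt(cos(c) + 1)


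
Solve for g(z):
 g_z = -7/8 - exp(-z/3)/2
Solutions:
 g(z) = C1 - 7*z/8 + 3*exp(-z/3)/2


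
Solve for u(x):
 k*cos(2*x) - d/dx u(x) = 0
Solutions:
 u(x) = C1 + k*sin(2*x)/2


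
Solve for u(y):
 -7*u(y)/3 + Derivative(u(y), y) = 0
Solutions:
 u(y) = C1*exp(7*y/3)


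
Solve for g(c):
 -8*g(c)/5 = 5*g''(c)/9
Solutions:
 g(c) = C1*sin(6*sqrt(2)*c/5) + C2*cos(6*sqrt(2)*c/5)


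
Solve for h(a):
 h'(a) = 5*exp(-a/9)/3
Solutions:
 h(a) = C1 - 15*exp(-a/9)


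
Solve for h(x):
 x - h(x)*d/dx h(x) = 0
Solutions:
 h(x) = -sqrt(C1 + x^2)
 h(x) = sqrt(C1 + x^2)


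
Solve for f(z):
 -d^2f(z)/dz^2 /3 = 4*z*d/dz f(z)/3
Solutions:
 f(z) = C1 + C2*erf(sqrt(2)*z)


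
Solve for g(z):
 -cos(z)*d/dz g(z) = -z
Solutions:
 g(z) = C1 + Integral(z/cos(z), z)


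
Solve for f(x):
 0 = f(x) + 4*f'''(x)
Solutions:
 f(x) = C3*exp(-2^(1/3)*x/2) + (C1*sin(2^(1/3)*sqrt(3)*x/4) + C2*cos(2^(1/3)*sqrt(3)*x/4))*exp(2^(1/3)*x/4)


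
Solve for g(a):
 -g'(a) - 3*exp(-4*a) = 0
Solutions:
 g(a) = C1 + 3*exp(-4*a)/4


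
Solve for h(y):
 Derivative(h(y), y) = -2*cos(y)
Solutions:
 h(y) = C1 - 2*sin(y)


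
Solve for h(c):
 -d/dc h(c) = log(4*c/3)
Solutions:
 h(c) = C1 - c*log(c) + c*log(3/4) + c


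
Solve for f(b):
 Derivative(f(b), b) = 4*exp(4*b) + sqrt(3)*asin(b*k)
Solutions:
 f(b) = C1 + sqrt(3)*Piecewise((b*asin(b*k) + sqrt(-b^2*k^2 + 1)/k, Ne(k, 0)), (0, True)) + exp(4*b)


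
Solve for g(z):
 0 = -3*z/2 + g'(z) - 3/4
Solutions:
 g(z) = C1 + 3*z^2/4 + 3*z/4


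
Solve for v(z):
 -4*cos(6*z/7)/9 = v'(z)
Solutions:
 v(z) = C1 - 14*sin(6*z/7)/27


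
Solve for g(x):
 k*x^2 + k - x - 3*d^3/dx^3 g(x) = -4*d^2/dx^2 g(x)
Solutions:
 g(x) = C1 + C2*x + C3*exp(4*x/3) - k*x^4/48 + x^3*(2 - 3*k)/48 + x^2*(6 - 17*k)/64


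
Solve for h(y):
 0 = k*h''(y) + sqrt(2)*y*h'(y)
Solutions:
 h(y) = C1 + C2*sqrt(k)*erf(2^(3/4)*y*sqrt(1/k)/2)


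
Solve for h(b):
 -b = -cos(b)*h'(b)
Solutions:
 h(b) = C1 + Integral(b/cos(b), b)


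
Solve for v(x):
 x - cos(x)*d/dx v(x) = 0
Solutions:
 v(x) = C1 + Integral(x/cos(x), x)


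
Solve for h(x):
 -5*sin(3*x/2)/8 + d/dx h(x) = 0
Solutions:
 h(x) = C1 - 5*cos(3*x/2)/12


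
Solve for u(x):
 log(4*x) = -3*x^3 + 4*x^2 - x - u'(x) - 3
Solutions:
 u(x) = C1 - 3*x^4/4 + 4*x^3/3 - x^2/2 - x*log(x) - 2*x - x*log(4)


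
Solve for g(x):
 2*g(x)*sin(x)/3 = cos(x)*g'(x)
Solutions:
 g(x) = C1/cos(x)^(2/3)


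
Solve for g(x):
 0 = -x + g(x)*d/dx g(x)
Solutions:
 g(x) = -sqrt(C1 + x^2)
 g(x) = sqrt(C1 + x^2)


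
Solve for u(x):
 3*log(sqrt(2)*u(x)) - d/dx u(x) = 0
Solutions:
 -2*Integral(1/(2*log(_y) + log(2)), (_y, u(x)))/3 = C1 - x


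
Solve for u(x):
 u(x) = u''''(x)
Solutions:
 u(x) = C1*exp(-x) + C2*exp(x) + C3*sin(x) + C4*cos(x)


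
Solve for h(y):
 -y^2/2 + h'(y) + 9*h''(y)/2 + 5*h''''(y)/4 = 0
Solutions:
 h(y) = C1 + C2*exp(-10^(1/3)*y*(-(5 + sqrt(295))^(1/3) + 3*10^(1/3)/(5 + sqrt(295))^(1/3))/10)*sin(10^(1/3)*sqrt(3)*y*(3*10^(1/3)/(5 + sqrt(295))^(1/3) + (5 + sqrt(295))^(1/3))/10) + C3*exp(-10^(1/3)*y*(-(5 + sqrt(295))^(1/3) + 3*10^(1/3)/(5 + sqrt(295))^(1/3))/10)*cos(10^(1/3)*sqrt(3)*y*(3*10^(1/3)/(5 + sqrt(295))^(1/3) + (5 + sqrt(295))^(1/3))/10) + C4*exp(10^(1/3)*y*(-(5 + sqrt(295))^(1/3) + 3*10^(1/3)/(5 + sqrt(295))^(1/3))/5) + y^3/6 - 9*y^2/4 + 81*y/4


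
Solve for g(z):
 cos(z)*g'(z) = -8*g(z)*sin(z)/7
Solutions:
 g(z) = C1*cos(z)^(8/7)


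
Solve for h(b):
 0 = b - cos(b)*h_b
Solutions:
 h(b) = C1 + Integral(b/cos(b), b)


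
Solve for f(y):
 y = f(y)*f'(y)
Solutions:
 f(y) = -sqrt(C1 + y^2)
 f(y) = sqrt(C1 + y^2)


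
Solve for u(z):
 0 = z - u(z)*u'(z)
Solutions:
 u(z) = -sqrt(C1 + z^2)
 u(z) = sqrt(C1 + z^2)


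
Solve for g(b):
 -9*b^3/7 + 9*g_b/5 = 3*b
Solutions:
 g(b) = C1 + 5*b^4/28 + 5*b^2/6


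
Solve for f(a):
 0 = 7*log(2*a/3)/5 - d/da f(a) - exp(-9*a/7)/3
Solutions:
 f(a) = C1 + 7*a*log(a)/5 + 7*a*(-log(3) - 1 + log(2))/5 + 7*exp(-9*a/7)/27


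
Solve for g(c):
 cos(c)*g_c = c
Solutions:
 g(c) = C1 + Integral(c/cos(c), c)


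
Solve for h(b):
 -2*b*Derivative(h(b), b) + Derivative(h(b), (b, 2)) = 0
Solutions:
 h(b) = C1 + C2*erfi(b)


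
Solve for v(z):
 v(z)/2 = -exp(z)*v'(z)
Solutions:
 v(z) = C1*exp(exp(-z)/2)


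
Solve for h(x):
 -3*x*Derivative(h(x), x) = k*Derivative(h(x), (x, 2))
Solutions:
 h(x) = C1 + C2*sqrt(k)*erf(sqrt(6)*x*sqrt(1/k)/2)


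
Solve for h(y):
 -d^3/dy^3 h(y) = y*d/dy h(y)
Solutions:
 h(y) = C1 + Integral(C2*airyai(-y) + C3*airybi(-y), y)


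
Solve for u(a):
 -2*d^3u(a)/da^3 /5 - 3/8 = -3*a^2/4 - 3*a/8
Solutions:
 u(a) = C1 + C2*a + C3*a^2 + a^5/32 + 5*a^4/128 - 5*a^3/32


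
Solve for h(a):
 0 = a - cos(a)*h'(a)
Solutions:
 h(a) = C1 + Integral(a/cos(a), a)


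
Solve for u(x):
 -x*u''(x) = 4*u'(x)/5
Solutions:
 u(x) = C1 + C2*x^(1/5)


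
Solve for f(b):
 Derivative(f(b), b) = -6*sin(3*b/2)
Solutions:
 f(b) = C1 + 4*cos(3*b/2)


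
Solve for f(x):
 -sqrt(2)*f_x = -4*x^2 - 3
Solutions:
 f(x) = C1 + 2*sqrt(2)*x^3/3 + 3*sqrt(2)*x/2


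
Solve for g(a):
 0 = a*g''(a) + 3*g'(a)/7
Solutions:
 g(a) = C1 + C2*a^(4/7)


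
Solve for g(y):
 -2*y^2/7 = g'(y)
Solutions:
 g(y) = C1 - 2*y^3/21


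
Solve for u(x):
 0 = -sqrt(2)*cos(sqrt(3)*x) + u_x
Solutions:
 u(x) = C1 + sqrt(6)*sin(sqrt(3)*x)/3


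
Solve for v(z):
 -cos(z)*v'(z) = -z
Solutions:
 v(z) = C1 + Integral(z/cos(z), z)


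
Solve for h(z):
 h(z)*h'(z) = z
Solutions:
 h(z) = -sqrt(C1 + z^2)
 h(z) = sqrt(C1 + z^2)


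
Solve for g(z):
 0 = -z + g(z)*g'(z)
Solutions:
 g(z) = -sqrt(C1 + z^2)
 g(z) = sqrt(C1 + z^2)


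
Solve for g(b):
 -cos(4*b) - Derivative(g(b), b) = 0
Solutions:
 g(b) = C1 - sin(4*b)/4


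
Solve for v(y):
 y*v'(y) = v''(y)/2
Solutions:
 v(y) = C1 + C2*erfi(y)


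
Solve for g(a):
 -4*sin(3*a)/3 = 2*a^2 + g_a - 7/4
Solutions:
 g(a) = C1 - 2*a^3/3 + 7*a/4 + 4*cos(3*a)/9


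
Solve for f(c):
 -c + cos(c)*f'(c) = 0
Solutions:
 f(c) = C1 + Integral(c/cos(c), c)


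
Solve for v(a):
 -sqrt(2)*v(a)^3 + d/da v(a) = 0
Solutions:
 v(a) = -sqrt(2)*sqrt(-1/(C1 + sqrt(2)*a))/2
 v(a) = sqrt(2)*sqrt(-1/(C1 + sqrt(2)*a))/2


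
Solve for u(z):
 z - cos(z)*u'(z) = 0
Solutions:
 u(z) = C1 + Integral(z/cos(z), z)


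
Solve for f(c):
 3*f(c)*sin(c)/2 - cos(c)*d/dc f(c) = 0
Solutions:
 f(c) = C1/cos(c)^(3/2)


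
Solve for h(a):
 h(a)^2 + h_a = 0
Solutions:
 h(a) = 1/(C1 + a)


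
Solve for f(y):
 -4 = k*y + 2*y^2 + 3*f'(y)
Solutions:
 f(y) = C1 - k*y^2/6 - 2*y^3/9 - 4*y/3


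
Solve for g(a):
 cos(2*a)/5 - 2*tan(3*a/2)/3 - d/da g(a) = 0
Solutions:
 g(a) = C1 + 4*log(cos(3*a/2))/9 + sin(2*a)/10


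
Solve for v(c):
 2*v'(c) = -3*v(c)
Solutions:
 v(c) = C1*exp(-3*c/2)


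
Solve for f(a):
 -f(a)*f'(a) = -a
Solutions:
 f(a) = -sqrt(C1 + a^2)
 f(a) = sqrt(C1 + a^2)


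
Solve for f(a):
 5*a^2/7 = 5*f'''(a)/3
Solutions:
 f(a) = C1 + C2*a + C3*a^2 + a^5/140


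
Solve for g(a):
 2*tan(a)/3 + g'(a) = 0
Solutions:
 g(a) = C1 + 2*log(cos(a))/3


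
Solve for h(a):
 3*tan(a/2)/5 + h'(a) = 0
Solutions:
 h(a) = C1 + 6*log(cos(a/2))/5


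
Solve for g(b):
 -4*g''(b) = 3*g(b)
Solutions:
 g(b) = C1*sin(sqrt(3)*b/2) + C2*cos(sqrt(3)*b/2)


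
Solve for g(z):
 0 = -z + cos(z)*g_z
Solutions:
 g(z) = C1 + Integral(z/cos(z), z)


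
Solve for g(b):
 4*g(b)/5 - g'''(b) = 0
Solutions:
 g(b) = C3*exp(10^(2/3)*b/5) + (C1*sin(10^(2/3)*sqrt(3)*b/10) + C2*cos(10^(2/3)*sqrt(3)*b/10))*exp(-10^(2/3)*b/10)


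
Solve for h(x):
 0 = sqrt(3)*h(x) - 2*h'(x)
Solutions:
 h(x) = C1*exp(sqrt(3)*x/2)


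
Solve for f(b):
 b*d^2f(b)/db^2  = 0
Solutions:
 f(b) = C1 + C2*b


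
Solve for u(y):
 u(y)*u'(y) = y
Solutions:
 u(y) = -sqrt(C1 + y^2)
 u(y) = sqrt(C1 + y^2)


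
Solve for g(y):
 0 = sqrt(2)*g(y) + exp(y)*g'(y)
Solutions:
 g(y) = C1*exp(sqrt(2)*exp(-y))


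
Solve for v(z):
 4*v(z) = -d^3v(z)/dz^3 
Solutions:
 v(z) = C3*exp(-2^(2/3)*z) + (C1*sin(2^(2/3)*sqrt(3)*z/2) + C2*cos(2^(2/3)*sqrt(3)*z/2))*exp(2^(2/3)*z/2)


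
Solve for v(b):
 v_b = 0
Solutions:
 v(b) = C1


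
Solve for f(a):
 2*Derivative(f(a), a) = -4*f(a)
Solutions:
 f(a) = C1*exp(-2*a)


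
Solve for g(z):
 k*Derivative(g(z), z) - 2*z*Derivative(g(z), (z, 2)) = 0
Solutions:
 g(z) = C1 + z^(re(k)/2 + 1)*(C2*sin(log(z)*Abs(im(k))/2) + C3*cos(log(z)*im(k)/2))


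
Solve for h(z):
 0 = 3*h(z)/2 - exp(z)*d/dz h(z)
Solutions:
 h(z) = C1*exp(-3*exp(-z)/2)


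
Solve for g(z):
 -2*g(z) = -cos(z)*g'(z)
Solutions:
 g(z) = C1*(sin(z) + 1)/(sin(z) - 1)


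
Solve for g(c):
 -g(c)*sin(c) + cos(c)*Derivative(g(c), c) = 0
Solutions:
 g(c) = C1/cos(c)


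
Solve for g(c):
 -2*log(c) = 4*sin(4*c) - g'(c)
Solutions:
 g(c) = C1 + 2*c*log(c) - 2*c - cos(4*c)


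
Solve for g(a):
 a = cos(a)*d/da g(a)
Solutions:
 g(a) = C1 + Integral(a/cos(a), a)


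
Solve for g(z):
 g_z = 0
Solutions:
 g(z) = C1


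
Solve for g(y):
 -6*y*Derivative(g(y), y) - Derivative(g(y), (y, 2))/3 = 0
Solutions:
 g(y) = C1 + C2*erf(3*y)


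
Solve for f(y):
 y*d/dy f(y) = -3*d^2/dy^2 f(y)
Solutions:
 f(y) = C1 + C2*erf(sqrt(6)*y/6)


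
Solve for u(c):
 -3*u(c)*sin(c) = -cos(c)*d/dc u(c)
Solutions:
 u(c) = C1/cos(c)^3


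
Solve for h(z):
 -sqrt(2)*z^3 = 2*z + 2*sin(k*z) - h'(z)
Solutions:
 h(z) = C1 + sqrt(2)*z^4/4 + z^2 - 2*cos(k*z)/k


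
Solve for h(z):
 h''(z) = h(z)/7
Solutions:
 h(z) = C1*exp(-sqrt(7)*z/7) + C2*exp(sqrt(7)*z/7)


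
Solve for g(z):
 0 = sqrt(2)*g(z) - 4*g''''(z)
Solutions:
 g(z) = C1*exp(-2^(5/8)*z/2) + C2*exp(2^(5/8)*z/2) + C3*sin(2^(5/8)*z/2) + C4*cos(2^(5/8)*z/2)


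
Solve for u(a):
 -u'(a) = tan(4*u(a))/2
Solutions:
 u(a) = -asin(C1*exp(-2*a))/4 + pi/4
 u(a) = asin(C1*exp(-2*a))/4


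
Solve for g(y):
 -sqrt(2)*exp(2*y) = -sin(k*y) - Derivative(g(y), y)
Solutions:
 g(y) = C1 + sqrt(2)*exp(2*y)/2 + cos(k*y)/k


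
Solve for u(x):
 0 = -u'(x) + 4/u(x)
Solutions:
 u(x) = -sqrt(C1 + 8*x)
 u(x) = sqrt(C1 + 8*x)


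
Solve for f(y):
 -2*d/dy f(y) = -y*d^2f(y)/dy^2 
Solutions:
 f(y) = C1 + C2*y^3


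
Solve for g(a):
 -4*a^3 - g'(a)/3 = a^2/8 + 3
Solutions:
 g(a) = C1 - 3*a^4 - a^3/8 - 9*a


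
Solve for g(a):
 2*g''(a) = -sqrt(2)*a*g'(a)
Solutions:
 g(a) = C1 + C2*erf(2^(1/4)*a/2)


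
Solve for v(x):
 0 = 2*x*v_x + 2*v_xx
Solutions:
 v(x) = C1 + C2*erf(sqrt(2)*x/2)


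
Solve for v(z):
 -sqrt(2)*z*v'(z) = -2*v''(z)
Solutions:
 v(z) = C1 + C2*erfi(2^(1/4)*z/2)


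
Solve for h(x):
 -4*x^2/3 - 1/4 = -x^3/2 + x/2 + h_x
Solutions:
 h(x) = C1 + x^4/8 - 4*x^3/9 - x^2/4 - x/4


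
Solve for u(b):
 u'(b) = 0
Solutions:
 u(b) = C1


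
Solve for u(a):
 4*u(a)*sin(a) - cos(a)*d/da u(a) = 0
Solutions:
 u(a) = C1/cos(a)^4


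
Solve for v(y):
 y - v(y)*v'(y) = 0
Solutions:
 v(y) = -sqrt(C1 + y^2)
 v(y) = sqrt(C1 + y^2)


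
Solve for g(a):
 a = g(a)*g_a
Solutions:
 g(a) = -sqrt(C1 + a^2)
 g(a) = sqrt(C1 + a^2)


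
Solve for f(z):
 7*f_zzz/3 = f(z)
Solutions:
 f(z) = C3*exp(3^(1/3)*7^(2/3)*z/7) + (C1*sin(3^(5/6)*7^(2/3)*z/14) + C2*cos(3^(5/6)*7^(2/3)*z/14))*exp(-3^(1/3)*7^(2/3)*z/14)


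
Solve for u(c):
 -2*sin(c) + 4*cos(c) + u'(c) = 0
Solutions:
 u(c) = C1 - 4*sin(c) - 2*cos(c)


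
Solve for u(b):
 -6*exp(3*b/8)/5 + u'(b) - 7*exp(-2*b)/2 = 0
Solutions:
 u(b) = C1 + 16*exp(3*b/8)/5 - 7*exp(-2*b)/4


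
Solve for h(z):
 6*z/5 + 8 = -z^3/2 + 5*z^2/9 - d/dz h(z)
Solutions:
 h(z) = C1 - z^4/8 + 5*z^3/27 - 3*z^2/5 - 8*z


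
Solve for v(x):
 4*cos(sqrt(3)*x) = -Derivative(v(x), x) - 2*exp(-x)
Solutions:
 v(x) = C1 - 4*sqrt(3)*sin(sqrt(3)*x)/3 + 2*exp(-x)


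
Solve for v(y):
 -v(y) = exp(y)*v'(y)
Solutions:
 v(y) = C1*exp(exp(-y))


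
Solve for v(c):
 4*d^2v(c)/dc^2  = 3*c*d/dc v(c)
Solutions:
 v(c) = C1 + C2*erfi(sqrt(6)*c/4)


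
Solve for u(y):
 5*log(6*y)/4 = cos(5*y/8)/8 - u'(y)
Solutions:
 u(y) = C1 - 5*y*log(y)/4 - 5*y*log(6)/4 + 5*y/4 + sin(5*y/8)/5


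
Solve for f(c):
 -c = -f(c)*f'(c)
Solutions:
 f(c) = -sqrt(C1 + c^2)
 f(c) = sqrt(C1 + c^2)


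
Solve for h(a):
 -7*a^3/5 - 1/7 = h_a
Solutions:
 h(a) = C1 - 7*a^4/20 - a/7


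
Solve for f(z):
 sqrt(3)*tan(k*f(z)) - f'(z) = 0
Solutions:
 f(z) = Piecewise((-asin(exp(C1*k + sqrt(3)*k*z))/k + pi/k, Ne(k, 0)), (nan, True))
 f(z) = Piecewise((asin(exp(C1*k + sqrt(3)*k*z))/k, Ne(k, 0)), (nan, True))


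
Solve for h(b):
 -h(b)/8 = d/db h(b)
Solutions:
 h(b) = C1*exp(-b/8)


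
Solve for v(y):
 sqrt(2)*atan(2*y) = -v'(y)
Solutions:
 v(y) = C1 - sqrt(2)*(y*atan(2*y) - log(4*y^2 + 1)/4)


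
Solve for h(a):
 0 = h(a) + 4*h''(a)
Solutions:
 h(a) = C1*sin(a/2) + C2*cos(a/2)


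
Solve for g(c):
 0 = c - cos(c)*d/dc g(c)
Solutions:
 g(c) = C1 + Integral(c/cos(c), c)


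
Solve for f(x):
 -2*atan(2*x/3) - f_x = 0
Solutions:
 f(x) = C1 - 2*x*atan(2*x/3) + 3*log(4*x^2 + 9)/2


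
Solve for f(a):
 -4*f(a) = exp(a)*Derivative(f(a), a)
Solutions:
 f(a) = C1*exp(4*exp(-a))


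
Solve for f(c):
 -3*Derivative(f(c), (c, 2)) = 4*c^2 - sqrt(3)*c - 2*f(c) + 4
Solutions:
 f(c) = C1*exp(-sqrt(6)*c/3) + C2*exp(sqrt(6)*c/3) + 2*c^2 - sqrt(3)*c/2 + 8


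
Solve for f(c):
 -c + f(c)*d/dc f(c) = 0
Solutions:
 f(c) = -sqrt(C1 + c^2)
 f(c) = sqrt(C1 + c^2)


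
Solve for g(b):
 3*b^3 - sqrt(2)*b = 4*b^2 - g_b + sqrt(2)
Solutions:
 g(b) = C1 - 3*b^4/4 + 4*b^3/3 + sqrt(2)*b^2/2 + sqrt(2)*b


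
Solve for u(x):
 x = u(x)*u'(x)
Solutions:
 u(x) = -sqrt(C1 + x^2)
 u(x) = sqrt(C1 + x^2)


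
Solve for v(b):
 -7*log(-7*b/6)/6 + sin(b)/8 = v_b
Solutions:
 v(b) = C1 - 7*b*log(-b)/6 - 7*b*log(7)/6 + 7*b/6 + 7*b*log(6)/6 - cos(b)/8


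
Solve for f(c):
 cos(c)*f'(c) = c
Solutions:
 f(c) = C1 + Integral(c/cos(c), c)


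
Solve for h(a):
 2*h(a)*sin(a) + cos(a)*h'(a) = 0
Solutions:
 h(a) = C1*cos(a)^2


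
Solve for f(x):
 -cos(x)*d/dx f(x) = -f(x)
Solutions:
 f(x) = C1*sqrt(sin(x) + 1)/sqrt(sin(x) - 1)


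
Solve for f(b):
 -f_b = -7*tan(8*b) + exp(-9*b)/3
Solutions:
 f(b) = C1 + 7*log(tan(8*b)^2 + 1)/16 + exp(-9*b)/27


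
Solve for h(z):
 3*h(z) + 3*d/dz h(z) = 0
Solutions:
 h(z) = C1*exp(-z)


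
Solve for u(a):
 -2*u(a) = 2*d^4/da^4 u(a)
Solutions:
 u(a) = (C1*sin(sqrt(2)*a/2) + C2*cos(sqrt(2)*a/2))*exp(-sqrt(2)*a/2) + (C3*sin(sqrt(2)*a/2) + C4*cos(sqrt(2)*a/2))*exp(sqrt(2)*a/2)


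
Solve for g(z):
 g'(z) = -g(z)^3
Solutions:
 g(z) = -sqrt(2)*sqrt(-1/(C1 - z))/2
 g(z) = sqrt(2)*sqrt(-1/(C1 - z))/2


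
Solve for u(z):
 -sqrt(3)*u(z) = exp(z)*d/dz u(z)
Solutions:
 u(z) = C1*exp(sqrt(3)*exp(-z))


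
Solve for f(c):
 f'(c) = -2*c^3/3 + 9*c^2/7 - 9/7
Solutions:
 f(c) = C1 - c^4/6 + 3*c^3/7 - 9*c/7


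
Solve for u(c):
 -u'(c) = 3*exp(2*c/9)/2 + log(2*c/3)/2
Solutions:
 u(c) = C1 - c*log(c)/2 + c*(-log(2) + 1 + log(3))/2 - 27*exp(2*c/9)/4


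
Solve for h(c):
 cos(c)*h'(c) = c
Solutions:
 h(c) = C1 + Integral(c/cos(c), c)


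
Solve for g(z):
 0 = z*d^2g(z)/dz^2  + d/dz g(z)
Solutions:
 g(z) = C1 + C2*log(z)


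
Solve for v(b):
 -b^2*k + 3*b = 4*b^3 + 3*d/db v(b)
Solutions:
 v(b) = C1 - b^4/3 - b^3*k/9 + b^2/2


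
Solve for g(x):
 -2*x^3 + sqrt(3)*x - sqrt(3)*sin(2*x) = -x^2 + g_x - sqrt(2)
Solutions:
 g(x) = C1 - x^4/2 + x^3/3 + sqrt(3)*x^2/2 + sqrt(2)*x + sqrt(3)*cos(2*x)/2


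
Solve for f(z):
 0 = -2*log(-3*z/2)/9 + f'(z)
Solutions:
 f(z) = C1 + 2*z*log(-z)/9 + 2*z*(-1 - log(2) + log(3))/9


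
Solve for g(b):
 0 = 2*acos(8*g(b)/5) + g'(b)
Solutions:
 Integral(1/acos(8*_y/5), (_y, g(b))) = C1 - 2*b


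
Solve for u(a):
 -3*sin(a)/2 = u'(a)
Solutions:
 u(a) = C1 + 3*cos(a)/2


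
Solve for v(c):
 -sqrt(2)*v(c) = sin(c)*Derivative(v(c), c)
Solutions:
 v(c) = C1*(cos(c) + 1)^(sqrt(2)/2)/(cos(c) - 1)^(sqrt(2)/2)


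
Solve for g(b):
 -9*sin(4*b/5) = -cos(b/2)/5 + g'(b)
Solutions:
 g(b) = C1 + 2*sin(b/2)/5 + 45*cos(4*b/5)/4


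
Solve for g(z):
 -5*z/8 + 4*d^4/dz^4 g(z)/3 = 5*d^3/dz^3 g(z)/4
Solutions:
 g(z) = C1 + C2*z + C3*z^2 + C4*exp(15*z/16) - z^4/48 - 4*z^3/45


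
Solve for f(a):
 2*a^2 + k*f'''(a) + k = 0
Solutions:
 f(a) = C1 + C2*a + C3*a^2 - a^5/(30*k) - a^3/6


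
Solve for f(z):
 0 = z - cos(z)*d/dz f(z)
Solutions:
 f(z) = C1 + Integral(z/cos(z), z)


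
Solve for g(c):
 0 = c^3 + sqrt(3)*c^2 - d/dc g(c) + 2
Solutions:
 g(c) = C1 + c^4/4 + sqrt(3)*c^3/3 + 2*c


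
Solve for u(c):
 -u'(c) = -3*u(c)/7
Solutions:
 u(c) = C1*exp(3*c/7)


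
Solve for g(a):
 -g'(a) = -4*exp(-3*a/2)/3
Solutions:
 g(a) = C1 - 8*exp(-3*a/2)/9


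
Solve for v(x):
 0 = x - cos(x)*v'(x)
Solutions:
 v(x) = C1 + Integral(x/cos(x), x)


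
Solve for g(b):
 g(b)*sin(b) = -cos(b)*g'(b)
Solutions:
 g(b) = C1*cos(b)


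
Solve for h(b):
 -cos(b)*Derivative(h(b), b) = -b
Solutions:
 h(b) = C1 + Integral(b/cos(b), b)


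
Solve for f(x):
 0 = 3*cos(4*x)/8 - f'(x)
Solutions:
 f(x) = C1 + 3*sin(4*x)/32


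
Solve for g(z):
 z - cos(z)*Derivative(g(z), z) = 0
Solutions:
 g(z) = C1 + Integral(z/cos(z), z)


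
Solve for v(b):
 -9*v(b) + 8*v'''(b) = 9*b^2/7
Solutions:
 v(b) = C3*exp(3^(2/3)*b/2) - b^2/7 + (C1*sin(3*3^(1/6)*b/4) + C2*cos(3*3^(1/6)*b/4))*exp(-3^(2/3)*b/4)


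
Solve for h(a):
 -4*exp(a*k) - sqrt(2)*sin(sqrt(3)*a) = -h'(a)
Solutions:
 h(a) = C1 - sqrt(6)*cos(sqrt(3)*a)/3 + 4*exp(a*k)/k


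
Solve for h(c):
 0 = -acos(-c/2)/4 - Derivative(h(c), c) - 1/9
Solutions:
 h(c) = C1 - c*acos(-c/2)/4 - c/9 - sqrt(4 - c^2)/4


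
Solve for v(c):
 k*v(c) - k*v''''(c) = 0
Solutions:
 v(c) = C1*exp(-c) + C2*exp(c) + C3*sin(c) + C4*cos(c)


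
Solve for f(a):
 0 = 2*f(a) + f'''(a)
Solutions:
 f(a) = C3*exp(-2^(1/3)*a) + (C1*sin(2^(1/3)*sqrt(3)*a/2) + C2*cos(2^(1/3)*sqrt(3)*a/2))*exp(2^(1/3)*a/2)


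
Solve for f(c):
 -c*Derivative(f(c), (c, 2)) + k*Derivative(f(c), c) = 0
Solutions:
 f(c) = C1 + c^(re(k) + 1)*(C2*sin(log(c)*Abs(im(k))) + C3*cos(log(c)*im(k)))


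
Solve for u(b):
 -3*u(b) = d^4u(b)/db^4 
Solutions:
 u(b) = (C1*sin(sqrt(2)*3^(1/4)*b/2) + C2*cos(sqrt(2)*3^(1/4)*b/2))*exp(-sqrt(2)*3^(1/4)*b/2) + (C3*sin(sqrt(2)*3^(1/4)*b/2) + C4*cos(sqrt(2)*3^(1/4)*b/2))*exp(sqrt(2)*3^(1/4)*b/2)


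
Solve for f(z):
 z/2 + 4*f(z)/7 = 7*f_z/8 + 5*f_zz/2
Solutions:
 f(z) = C1*exp(z*(-49 + sqrt(20321))/280) + C2*exp(-z*(49 + sqrt(20321))/280) - 7*z/8 - 343/256


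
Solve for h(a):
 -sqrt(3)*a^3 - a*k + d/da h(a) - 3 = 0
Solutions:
 h(a) = C1 + sqrt(3)*a^4/4 + a^2*k/2 + 3*a


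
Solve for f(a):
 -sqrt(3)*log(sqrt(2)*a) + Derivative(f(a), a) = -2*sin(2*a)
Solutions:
 f(a) = C1 + sqrt(3)*a*(log(a) - 1) + sqrt(3)*a*log(2)/2 + cos(2*a)


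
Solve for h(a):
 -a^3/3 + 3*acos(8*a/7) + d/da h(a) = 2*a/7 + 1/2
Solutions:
 h(a) = C1 + a^4/12 + a^2/7 - 3*a*acos(8*a/7) + a/2 + 3*sqrt(49 - 64*a^2)/8


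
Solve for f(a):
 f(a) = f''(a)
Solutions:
 f(a) = C1*exp(-a) + C2*exp(a)


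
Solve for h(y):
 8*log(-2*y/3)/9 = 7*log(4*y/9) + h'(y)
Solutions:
 h(y) = C1 - 55*y*log(y)/9 + y*(-118*log(2) + 55 + 118*log(3) + 8*I*pi)/9


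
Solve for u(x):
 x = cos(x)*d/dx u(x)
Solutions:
 u(x) = C1 + Integral(x/cos(x), x)


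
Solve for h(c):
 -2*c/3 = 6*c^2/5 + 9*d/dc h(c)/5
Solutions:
 h(c) = C1 - 2*c^3/9 - 5*c^2/27


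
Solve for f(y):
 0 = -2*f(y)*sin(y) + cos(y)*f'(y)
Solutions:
 f(y) = C1/cos(y)^2


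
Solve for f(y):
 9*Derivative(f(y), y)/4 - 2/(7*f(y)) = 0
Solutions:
 f(y) = -sqrt(C1 + 112*y)/21
 f(y) = sqrt(C1 + 112*y)/21


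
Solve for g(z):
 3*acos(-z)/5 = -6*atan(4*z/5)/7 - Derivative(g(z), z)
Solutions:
 g(z) = C1 - 3*z*acos(-z)/5 - 6*z*atan(4*z/5)/7 - 3*sqrt(1 - z^2)/5 + 15*log(16*z^2 + 25)/28


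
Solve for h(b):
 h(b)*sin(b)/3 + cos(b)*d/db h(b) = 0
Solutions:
 h(b) = C1*cos(b)^(1/3)


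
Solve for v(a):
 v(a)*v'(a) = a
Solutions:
 v(a) = -sqrt(C1 + a^2)
 v(a) = sqrt(C1 + a^2)


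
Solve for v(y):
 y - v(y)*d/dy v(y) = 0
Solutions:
 v(y) = -sqrt(C1 + y^2)
 v(y) = sqrt(C1 + y^2)


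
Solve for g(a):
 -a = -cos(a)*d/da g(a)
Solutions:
 g(a) = C1 + Integral(a/cos(a), a)


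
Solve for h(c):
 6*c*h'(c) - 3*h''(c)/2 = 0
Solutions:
 h(c) = C1 + C2*erfi(sqrt(2)*c)


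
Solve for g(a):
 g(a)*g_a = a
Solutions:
 g(a) = -sqrt(C1 + a^2)
 g(a) = sqrt(C1 + a^2)


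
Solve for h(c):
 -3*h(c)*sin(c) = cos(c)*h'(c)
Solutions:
 h(c) = C1*cos(c)^3


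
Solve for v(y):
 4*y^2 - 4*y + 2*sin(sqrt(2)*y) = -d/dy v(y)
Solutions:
 v(y) = C1 - 4*y^3/3 + 2*y^2 + sqrt(2)*cos(sqrt(2)*y)


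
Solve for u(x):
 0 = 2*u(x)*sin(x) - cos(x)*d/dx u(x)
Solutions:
 u(x) = C1/cos(x)^2


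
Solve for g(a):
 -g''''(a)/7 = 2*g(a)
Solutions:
 g(a) = (C1*sin(2^(3/4)*7^(1/4)*a/2) + C2*cos(2^(3/4)*7^(1/4)*a/2))*exp(-2^(3/4)*7^(1/4)*a/2) + (C3*sin(2^(3/4)*7^(1/4)*a/2) + C4*cos(2^(3/4)*7^(1/4)*a/2))*exp(2^(3/4)*7^(1/4)*a/2)


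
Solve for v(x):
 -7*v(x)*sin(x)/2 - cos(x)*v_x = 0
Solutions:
 v(x) = C1*cos(x)^(7/2)


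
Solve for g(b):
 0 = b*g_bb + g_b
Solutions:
 g(b) = C1 + C2*log(b)


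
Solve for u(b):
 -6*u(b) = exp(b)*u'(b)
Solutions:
 u(b) = C1*exp(6*exp(-b))


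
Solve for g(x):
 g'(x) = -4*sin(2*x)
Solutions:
 g(x) = C1 + 2*cos(2*x)


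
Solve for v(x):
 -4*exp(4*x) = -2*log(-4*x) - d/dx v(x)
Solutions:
 v(x) = C1 - 2*x*log(-x) + 2*x*(1 - 2*log(2)) + exp(4*x)


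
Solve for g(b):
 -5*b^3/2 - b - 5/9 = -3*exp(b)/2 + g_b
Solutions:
 g(b) = C1 - 5*b^4/8 - b^2/2 - 5*b/9 + 3*exp(b)/2


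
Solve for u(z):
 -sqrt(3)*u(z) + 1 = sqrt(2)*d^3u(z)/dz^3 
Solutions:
 u(z) = C3*exp(-2^(5/6)*3^(1/6)*z/2) + (C1*sin(2^(5/6)*3^(2/3)*z/4) + C2*cos(2^(5/6)*3^(2/3)*z/4))*exp(2^(5/6)*3^(1/6)*z/4) + sqrt(3)/3


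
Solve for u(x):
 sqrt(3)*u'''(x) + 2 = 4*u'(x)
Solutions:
 u(x) = C1 + C2*exp(-2*3^(3/4)*x/3) + C3*exp(2*3^(3/4)*x/3) + x/2


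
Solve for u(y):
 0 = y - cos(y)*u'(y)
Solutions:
 u(y) = C1 + Integral(y/cos(y), y)


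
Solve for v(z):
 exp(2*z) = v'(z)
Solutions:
 v(z) = C1 + exp(2*z)/2


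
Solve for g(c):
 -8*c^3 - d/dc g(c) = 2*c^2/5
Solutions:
 g(c) = C1 - 2*c^4 - 2*c^3/15


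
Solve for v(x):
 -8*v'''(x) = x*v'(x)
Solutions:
 v(x) = C1 + Integral(C2*airyai(-x/2) + C3*airybi(-x/2), x)


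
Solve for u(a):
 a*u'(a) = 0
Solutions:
 u(a) = C1


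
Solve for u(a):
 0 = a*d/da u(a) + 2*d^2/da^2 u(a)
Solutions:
 u(a) = C1 + C2*erf(a/2)


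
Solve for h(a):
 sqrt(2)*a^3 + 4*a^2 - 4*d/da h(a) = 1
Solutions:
 h(a) = C1 + sqrt(2)*a^4/16 + a^3/3 - a/4


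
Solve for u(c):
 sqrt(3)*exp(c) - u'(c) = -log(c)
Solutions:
 u(c) = C1 + c*log(c) - c + sqrt(3)*exp(c)


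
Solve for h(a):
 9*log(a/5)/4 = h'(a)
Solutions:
 h(a) = C1 + 9*a*log(a)/4 - 9*a*log(5)/4 - 9*a/4


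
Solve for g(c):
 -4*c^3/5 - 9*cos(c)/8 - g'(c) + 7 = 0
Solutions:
 g(c) = C1 - c^4/5 + 7*c - 9*sin(c)/8


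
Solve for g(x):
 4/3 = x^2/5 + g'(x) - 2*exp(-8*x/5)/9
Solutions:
 g(x) = C1 - x^3/15 + 4*x/3 - 5*exp(-8*x/5)/36


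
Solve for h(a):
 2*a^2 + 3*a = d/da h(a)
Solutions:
 h(a) = C1 + 2*a^3/3 + 3*a^2/2


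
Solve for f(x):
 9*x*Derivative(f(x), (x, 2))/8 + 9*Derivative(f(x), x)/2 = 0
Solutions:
 f(x) = C1 + C2/x^3


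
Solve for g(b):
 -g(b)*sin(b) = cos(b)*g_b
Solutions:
 g(b) = C1*cos(b)


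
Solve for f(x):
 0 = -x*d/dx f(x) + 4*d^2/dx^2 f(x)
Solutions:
 f(x) = C1 + C2*erfi(sqrt(2)*x/4)


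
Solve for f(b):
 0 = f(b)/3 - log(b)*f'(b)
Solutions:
 f(b) = C1*exp(li(b)/3)


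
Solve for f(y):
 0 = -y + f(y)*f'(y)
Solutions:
 f(y) = -sqrt(C1 + y^2)
 f(y) = sqrt(C1 + y^2)


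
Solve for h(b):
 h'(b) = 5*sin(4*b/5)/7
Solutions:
 h(b) = C1 - 25*cos(4*b/5)/28


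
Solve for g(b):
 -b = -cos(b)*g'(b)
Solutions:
 g(b) = C1 + Integral(b/cos(b), b)


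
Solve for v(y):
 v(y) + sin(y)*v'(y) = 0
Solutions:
 v(y) = C1*sqrt(cos(y) + 1)/sqrt(cos(y) - 1)


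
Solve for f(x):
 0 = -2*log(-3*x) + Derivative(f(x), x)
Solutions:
 f(x) = C1 + 2*x*log(-x) + 2*x*(-1 + log(3))


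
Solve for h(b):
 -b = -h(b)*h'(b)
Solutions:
 h(b) = -sqrt(C1 + b^2)
 h(b) = sqrt(C1 + b^2)


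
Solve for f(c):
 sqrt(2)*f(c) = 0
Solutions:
 f(c) = 0


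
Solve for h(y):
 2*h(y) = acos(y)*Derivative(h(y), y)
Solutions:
 h(y) = C1*exp(2*Integral(1/acos(y), y))


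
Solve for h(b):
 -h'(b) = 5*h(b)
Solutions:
 h(b) = C1*exp(-5*b)


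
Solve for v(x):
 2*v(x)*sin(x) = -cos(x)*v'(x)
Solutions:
 v(x) = C1*cos(x)^2


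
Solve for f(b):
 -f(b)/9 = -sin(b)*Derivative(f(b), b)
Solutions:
 f(b) = C1*(cos(b) - 1)^(1/18)/(cos(b) + 1)^(1/18)


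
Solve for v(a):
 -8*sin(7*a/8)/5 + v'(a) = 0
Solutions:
 v(a) = C1 - 64*cos(7*a/8)/35


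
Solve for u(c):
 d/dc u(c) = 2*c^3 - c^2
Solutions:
 u(c) = C1 + c^4/2 - c^3/3


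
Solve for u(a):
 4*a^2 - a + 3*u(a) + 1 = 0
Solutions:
 u(a) = -4*a^2/3 + a/3 - 1/3


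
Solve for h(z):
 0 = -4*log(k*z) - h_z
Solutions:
 h(z) = C1 - 4*z*log(k*z) + 4*z


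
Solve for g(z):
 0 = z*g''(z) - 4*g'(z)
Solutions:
 g(z) = C1 + C2*z^5


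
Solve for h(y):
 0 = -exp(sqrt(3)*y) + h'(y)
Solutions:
 h(y) = C1 + sqrt(3)*exp(sqrt(3)*y)/3


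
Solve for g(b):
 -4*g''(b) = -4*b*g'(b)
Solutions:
 g(b) = C1 + C2*erfi(sqrt(2)*b/2)


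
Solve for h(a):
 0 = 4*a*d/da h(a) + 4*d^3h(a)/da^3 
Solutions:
 h(a) = C1 + Integral(C2*airyai(-a) + C3*airybi(-a), a)


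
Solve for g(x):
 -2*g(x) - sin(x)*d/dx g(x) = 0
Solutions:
 g(x) = C1*(cos(x) + 1)/(cos(x) - 1)


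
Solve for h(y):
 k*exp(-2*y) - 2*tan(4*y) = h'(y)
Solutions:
 h(y) = C1 - k*exp(-2*y)/2 - log(tan(4*y)^2 + 1)/4


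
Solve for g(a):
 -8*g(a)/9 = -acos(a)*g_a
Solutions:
 g(a) = C1*exp(8*Integral(1/acos(a), a)/9)


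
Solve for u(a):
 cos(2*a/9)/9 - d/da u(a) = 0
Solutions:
 u(a) = C1 + sin(2*a/9)/2


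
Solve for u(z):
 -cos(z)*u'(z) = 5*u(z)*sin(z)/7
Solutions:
 u(z) = C1*cos(z)^(5/7)


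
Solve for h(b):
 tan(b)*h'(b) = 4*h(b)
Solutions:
 h(b) = C1*sin(b)^4


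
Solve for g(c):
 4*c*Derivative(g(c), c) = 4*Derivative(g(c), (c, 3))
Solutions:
 g(c) = C1 + Integral(C2*airyai(c) + C3*airybi(c), c)


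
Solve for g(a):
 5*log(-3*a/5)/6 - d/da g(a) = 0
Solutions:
 g(a) = C1 + 5*a*log(-a)/6 + 5*a*(-log(5) - 1 + log(3))/6


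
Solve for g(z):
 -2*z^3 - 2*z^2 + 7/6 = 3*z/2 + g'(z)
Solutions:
 g(z) = C1 - z^4/2 - 2*z^3/3 - 3*z^2/4 + 7*z/6


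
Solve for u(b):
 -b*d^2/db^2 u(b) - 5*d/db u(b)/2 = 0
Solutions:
 u(b) = C1 + C2/b^(3/2)


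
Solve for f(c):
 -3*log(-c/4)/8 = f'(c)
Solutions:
 f(c) = C1 - 3*c*log(-c)/8 + 3*c*(1 + 2*log(2))/8


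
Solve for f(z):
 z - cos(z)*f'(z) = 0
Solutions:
 f(z) = C1 + Integral(z/cos(z), z)


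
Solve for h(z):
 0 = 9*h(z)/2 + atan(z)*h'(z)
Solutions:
 h(z) = C1*exp(-9*Integral(1/atan(z), z)/2)


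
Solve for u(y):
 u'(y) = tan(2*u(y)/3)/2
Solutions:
 u(y) = -3*asin(C1*exp(y/3))/2 + 3*pi/2
 u(y) = 3*asin(C1*exp(y/3))/2


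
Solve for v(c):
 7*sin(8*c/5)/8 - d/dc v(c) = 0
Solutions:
 v(c) = C1 - 35*cos(8*c/5)/64


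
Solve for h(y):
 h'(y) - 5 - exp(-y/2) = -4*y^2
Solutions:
 h(y) = C1 - 4*y^3/3 + 5*y - 2*exp(-y/2)


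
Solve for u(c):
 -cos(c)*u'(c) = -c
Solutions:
 u(c) = C1 + Integral(c/cos(c), c)


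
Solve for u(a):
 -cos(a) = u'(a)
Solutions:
 u(a) = C1 - sin(a)


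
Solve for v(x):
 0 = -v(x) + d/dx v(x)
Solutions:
 v(x) = C1*exp(x)


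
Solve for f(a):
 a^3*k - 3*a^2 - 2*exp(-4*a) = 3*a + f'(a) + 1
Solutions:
 f(a) = C1 + a^4*k/4 - a^3 - 3*a^2/2 - a + exp(-4*a)/2


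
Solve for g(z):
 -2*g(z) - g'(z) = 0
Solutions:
 g(z) = C1*exp(-2*z)


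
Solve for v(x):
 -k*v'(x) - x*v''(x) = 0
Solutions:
 v(x) = C1 + x^(1 - re(k))*(C2*sin(log(x)*Abs(im(k))) + C3*cos(log(x)*im(k)))


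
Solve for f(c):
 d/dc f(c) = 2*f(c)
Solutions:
 f(c) = C1*exp(2*c)


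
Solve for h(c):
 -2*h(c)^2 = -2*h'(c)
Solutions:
 h(c) = -1/(C1 + c)


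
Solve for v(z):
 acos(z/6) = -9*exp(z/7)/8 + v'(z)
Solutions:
 v(z) = C1 + z*acos(z/6) - sqrt(36 - z^2) + 63*exp(z/7)/8


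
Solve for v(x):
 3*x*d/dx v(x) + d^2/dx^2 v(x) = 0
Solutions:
 v(x) = C1 + C2*erf(sqrt(6)*x/2)


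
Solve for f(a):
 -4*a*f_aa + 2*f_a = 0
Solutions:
 f(a) = C1 + C2*a^(3/2)


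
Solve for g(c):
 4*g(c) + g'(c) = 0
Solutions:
 g(c) = C1*exp(-4*c)


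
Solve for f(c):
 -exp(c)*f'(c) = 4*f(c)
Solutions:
 f(c) = C1*exp(4*exp(-c))


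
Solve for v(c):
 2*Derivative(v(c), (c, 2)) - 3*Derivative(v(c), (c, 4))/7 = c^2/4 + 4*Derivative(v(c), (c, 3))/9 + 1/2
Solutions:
 v(c) = C1 + C2*c + C3*exp(c*(-14 + sqrt(3598))/27) + C4*exp(-c*(14 + sqrt(3598))/27) + c^4/96 + c^3/108 + 1433*c^2/9072


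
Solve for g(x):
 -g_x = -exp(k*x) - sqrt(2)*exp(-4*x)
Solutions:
 g(x) = C1 - sqrt(2)*exp(-4*x)/4 + exp(k*x)/k


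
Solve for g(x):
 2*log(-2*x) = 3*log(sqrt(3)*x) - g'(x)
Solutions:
 g(x) = C1 + x*log(x) + x*(-2*log(2) - 1 + 3*log(3)/2 - 2*I*pi)


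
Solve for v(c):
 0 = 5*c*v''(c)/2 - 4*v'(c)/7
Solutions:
 v(c) = C1 + C2*c^(43/35)


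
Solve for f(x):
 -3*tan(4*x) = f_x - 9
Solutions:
 f(x) = C1 + 9*x + 3*log(cos(4*x))/4


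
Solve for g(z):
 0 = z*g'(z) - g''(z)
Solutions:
 g(z) = C1 + C2*erfi(sqrt(2)*z/2)


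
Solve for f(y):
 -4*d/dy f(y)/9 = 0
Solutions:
 f(y) = C1


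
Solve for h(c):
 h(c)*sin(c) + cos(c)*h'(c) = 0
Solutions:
 h(c) = C1*cos(c)


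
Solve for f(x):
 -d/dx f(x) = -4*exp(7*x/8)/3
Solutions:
 f(x) = C1 + 32*exp(7*x/8)/21


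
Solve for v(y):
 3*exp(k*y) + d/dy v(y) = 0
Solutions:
 v(y) = C1 - 3*exp(k*y)/k


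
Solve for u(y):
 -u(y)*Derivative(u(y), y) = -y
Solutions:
 u(y) = -sqrt(C1 + y^2)
 u(y) = sqrt(C1 + y^2)


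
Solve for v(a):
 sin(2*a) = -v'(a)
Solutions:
 v(a) = C1 + cos(2*a)/2


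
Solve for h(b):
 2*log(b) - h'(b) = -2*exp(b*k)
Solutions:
 h(b) = C1 + 2*b*log(b) - 2*b + Piecewise((2*exp(b*k)/k, Ne(k, 0)), (2*b, True))


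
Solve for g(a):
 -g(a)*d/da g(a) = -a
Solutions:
 g(a) = -sqrt(C1 + a^2)
 g(a) = sqrt(C1 + a^2)


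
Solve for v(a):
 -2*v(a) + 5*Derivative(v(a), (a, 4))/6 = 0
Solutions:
 v(a) = C1*exp(-sqrt(2)*3^(1/4)*5^(3/4)*a/5) + C2*exp(sqrt(2)*3^(1/4)*5^(3/4)*a/5) + C3*sin(sqrt(2)*3^(1/4)*5^(3/4)*a/5) + C4*cos(sqrt(2)*3^(1/4)*5^(3/4)*a/5)


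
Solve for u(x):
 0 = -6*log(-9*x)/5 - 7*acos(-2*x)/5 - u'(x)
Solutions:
 u(x) = C1 - 6*x*log(-x)/5 - 7*x*acos(-2*x)/5 - 12*x*log(3)/5 + 6*x/5 - 7*sqrt(1 - 4*x^2)/10


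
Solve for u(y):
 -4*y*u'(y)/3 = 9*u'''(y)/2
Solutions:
 u(y) = C1 + Integral(C2*airyai(-2*y/3) + C3*airybi(-2*y/3), y)


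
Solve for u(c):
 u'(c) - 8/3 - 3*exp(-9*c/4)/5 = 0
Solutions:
 u(c) = C1 + 8*c/3 - 4*exp(-9*c/4)/15


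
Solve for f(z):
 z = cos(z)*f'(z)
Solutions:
 f(z) = C1 + Integral(z/cos(z), z)


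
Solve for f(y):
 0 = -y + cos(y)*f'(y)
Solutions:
 f(y) = C1 + Integral(y/cos(y), y)


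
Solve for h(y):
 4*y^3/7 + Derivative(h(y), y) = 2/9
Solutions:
 h(y) = C1 - y^4/7 + 2*y/9


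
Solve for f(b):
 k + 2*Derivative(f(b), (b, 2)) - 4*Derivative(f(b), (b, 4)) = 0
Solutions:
 f(b) = C1 + C2*b + C3*exp(-sqrt(2)*b/2) + C4*exp(sqrt(2)*b/2) - b^2*k/4


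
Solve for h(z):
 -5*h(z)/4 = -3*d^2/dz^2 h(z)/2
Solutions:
 h(z) = C1*exp(-sqrt(30)*z/6) + C2*exp(sqrt(30)*z/6)


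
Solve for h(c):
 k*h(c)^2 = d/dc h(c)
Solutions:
 h(c) = -1/(C1 + c*k)


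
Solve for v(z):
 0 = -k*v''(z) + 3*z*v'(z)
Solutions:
 v(z) = C1 + C2*erf(sqrt(6)*z*sqrt(-1/k)/2)/sqrt(-1/k)


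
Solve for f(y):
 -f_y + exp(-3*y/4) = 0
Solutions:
 f(y) = C1 - 4*exp(-3*y/4)/3


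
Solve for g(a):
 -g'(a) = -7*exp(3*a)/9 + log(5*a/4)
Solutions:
 g(a) = C1 - a*log(a) + a*(-log(5) + 1 + 2*log(2)) + 7*exp(3*a)/27


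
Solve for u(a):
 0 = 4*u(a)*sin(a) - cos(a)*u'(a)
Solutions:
 u(a) = C1/cos(a)^4


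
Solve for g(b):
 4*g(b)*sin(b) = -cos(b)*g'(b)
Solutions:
 g(b) = C1*cos(b)^4


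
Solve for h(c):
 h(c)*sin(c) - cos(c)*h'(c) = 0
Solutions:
 h(c) = C1/cos(c)


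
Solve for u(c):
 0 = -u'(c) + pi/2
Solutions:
 u(c) = C1 + pi*c/2


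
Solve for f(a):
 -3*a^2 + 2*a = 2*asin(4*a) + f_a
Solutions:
 f(a) = C1 - a^3 + a^2 - 2*a*asin(4*a) - sqrt(1 - 16*a^2)/2


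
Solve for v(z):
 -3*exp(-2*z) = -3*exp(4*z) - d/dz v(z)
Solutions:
 v(z) = C1 - 3*exp(4*z)/4 - 3*exp(-2*z)/2


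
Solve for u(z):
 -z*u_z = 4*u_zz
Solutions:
 u(z) = C1 + C2*erf(sqrt(2)*z/4)


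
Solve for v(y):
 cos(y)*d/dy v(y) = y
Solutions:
 v(y) = C1 + Integral(y/cos(y), y)


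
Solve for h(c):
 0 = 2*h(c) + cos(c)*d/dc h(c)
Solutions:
 h(c) = C1*(sin(c) - 1)/(sin(c) + 1)


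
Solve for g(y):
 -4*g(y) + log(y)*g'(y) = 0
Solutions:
 g(y) = C1*exp(4*li(y))


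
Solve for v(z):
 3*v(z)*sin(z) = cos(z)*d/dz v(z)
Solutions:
 v(z) = C1/cos(z)^3


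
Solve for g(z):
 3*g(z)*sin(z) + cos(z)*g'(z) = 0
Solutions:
 g(z) = C1*cos(z)^3


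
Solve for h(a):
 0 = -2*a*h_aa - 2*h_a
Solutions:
 h(a) = C1 + C2*log(a)


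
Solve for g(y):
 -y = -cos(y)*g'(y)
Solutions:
 g(y) = C1 + Integral(y/cos(y), y)


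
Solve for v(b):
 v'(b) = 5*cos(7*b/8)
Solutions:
 v(b) = C1 + 40*sin(7*b/8)/7


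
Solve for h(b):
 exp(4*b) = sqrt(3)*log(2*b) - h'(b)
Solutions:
 h(b) = C1 + sqrt(3)*b*log(b) + sqrt(3)*b*(-1 + log(2)) - exp(4*b)/4


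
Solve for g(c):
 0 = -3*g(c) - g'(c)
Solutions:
 g(c) = C1*exp(-3*c)


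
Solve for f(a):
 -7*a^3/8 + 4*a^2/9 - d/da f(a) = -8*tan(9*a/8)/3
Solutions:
 f(a) = C1 - 7*a^4/32 + 4*a^3/27 - 64*log(cos(9*a/8))/27


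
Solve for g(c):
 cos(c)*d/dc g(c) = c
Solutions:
 g(c) = C1 + Integral(c/cos(c), c)


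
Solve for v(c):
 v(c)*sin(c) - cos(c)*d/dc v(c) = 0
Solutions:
 v(c) = C1/cos(c)


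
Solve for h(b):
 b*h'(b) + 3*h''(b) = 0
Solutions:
 h(b) = C1 + C2*erf(sqrt(6)*b/6)


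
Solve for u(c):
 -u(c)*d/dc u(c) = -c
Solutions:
 u(c) = -sqrt(C1 + c^2)
 u(c) = sqrt(C1 + c^2)


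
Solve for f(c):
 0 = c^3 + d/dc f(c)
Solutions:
 f(c) = C1 - c^4/4


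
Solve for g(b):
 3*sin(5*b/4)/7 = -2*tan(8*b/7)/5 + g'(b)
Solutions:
 g(b) = C1 - 7*log(cos(8*b/7))/20 - 12*cos(5*b/4)/35


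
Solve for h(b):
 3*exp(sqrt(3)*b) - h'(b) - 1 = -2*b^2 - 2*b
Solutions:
 h(b) = C1 + 2*b^3/3 + b^2 - b + sqrt(3)*exp(sqrt(3)*b)
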